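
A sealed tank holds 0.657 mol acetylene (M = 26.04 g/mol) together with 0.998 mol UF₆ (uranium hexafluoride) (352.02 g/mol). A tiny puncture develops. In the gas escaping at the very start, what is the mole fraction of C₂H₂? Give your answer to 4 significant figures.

Effusion rate of each component ∝ n_i/√M_i (partial pressure × 1/√M).
So x_C₂H₂ in the escaping gas = (n_C₂H₂/√M_C₂H₂) / Σ(n_i/√M_i)
= (0.657/√26.04) / (0.657/√26.04 + 0.998/√352.02) = 0.1287/(0.1287 + 0.05319) = 0.7076.

0.7076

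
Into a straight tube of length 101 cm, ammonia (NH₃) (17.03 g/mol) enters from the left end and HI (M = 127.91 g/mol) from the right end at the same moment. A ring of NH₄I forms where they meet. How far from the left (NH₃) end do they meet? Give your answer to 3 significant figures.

74.0 cm

Distances travelled in equal time are proportional to diffusion rates, so d_NH₃/d_HI = √(M_HI/M_NH₃) = √(127.91/17.03) = 2.741.
With d_NH₃ + d_HI = 101 cm, d_HI = 101/(1 + 2.741) = 27.00 cm.
d_NH₃ = 101 − 27.00 = 74.0 cm.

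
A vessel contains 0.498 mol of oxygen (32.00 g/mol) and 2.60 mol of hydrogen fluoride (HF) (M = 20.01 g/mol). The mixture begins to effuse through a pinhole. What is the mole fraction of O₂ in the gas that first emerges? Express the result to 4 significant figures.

Rate_i ∝ x_i/√M_i (Graham's law weighted by mole fraction), so the effusate composition follows n_i/√M_i.
Mole fraction of O₂ in the effusate = (n_O₂/√M_O₂) / (n_O₂/√M_O₂ + n_HF/√M_HF)
= (0.498/√32.00) / (0.498/√32.00 + 2.60/√20.01) = 0.08803/(0.08803 + 0.5812) = 0.1315.

0.1315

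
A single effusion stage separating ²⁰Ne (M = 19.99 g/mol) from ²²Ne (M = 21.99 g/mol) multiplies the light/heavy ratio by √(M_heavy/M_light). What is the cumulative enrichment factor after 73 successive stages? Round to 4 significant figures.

32.48

The single-stage factor is √(M_heavy/M_light), so 73 stages give [√(21.99/19.99)]^73 = (21.99/19.99)^(73/2).
= 1.10005^(73/2) = 32.48.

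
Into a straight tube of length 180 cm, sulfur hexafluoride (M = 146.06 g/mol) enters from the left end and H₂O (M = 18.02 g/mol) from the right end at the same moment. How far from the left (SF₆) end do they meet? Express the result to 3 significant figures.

In equal time, each gas travels a distance ∝ its rate ∝ 1/√M, so d_SF₆/d_H₂O = √(M_H₂O/M_SF₆) = √(18.02/146.06) = 0.3512.
With d_SF₆ + d_H₂O = 180 cm, d_H₂O = 180/(1 + 0.3512) = 133.2 cm.
d_SF₆ = 180 − 133.2 = 46.8 cm.

46.8 cm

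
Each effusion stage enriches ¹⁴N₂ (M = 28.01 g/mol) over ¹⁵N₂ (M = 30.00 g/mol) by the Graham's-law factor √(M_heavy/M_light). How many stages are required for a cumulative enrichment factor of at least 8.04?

61

Single-stage factor α = √(30.00/28.01), so ln α = ½ ln(1.07105) = 0.03432.
Need α^N ≥ 8.04 ⇒ N ≥ ln(8.04) / ln α = 2.084 / 0.03432 = 60.74.
So at least 61 stages are needed.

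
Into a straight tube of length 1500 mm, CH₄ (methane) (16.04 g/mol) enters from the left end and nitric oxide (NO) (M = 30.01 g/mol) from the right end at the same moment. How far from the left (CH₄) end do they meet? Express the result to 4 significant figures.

866.5 mm

In equal time, each gas travels a distance ∝ its rate ∝ 1/√M, so d_CH₄/d_NO = √(M_NO/M_CH₄) = √(30.01/16.04) = 1.368.
With d_CH₄ + d_NO = 1500 mm, d_NO = 1500/(1 + 1.368) = 633.5 mm.
d_CH₄ = 1500 − 633.5 = 866.5 mm.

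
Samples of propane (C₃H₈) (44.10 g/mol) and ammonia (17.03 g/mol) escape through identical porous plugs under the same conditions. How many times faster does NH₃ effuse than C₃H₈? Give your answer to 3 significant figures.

Since effusion rate ∝ 1/√M, rate_NH₃/rate_C₃H₈ = √(M_C₃H₈/M_NH₃) = √(44.10/17.03) = √2.590 = 1.61.

1.61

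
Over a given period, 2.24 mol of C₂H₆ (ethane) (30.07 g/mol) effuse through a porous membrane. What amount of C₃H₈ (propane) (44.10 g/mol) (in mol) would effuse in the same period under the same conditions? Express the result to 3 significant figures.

1.85 mol

Graham's law gives rate_C₃H₈/rate_C₂H₆ = √(M_C₂H₆/M_C₃H₈) = √(30.07/44.10) = √0.6819 = 0.8257.
So the amount for C₃H₈ is 2.24 × 0.8257 = 1.85 mol.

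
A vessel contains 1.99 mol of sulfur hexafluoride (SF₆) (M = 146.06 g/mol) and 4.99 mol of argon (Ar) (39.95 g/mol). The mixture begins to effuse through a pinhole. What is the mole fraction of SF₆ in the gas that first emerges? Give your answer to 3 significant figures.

Rate_i ∝ x_i/√M_i (Graham's law weighted by mole fraction), so the effusate composition follows n_i/√M_i.
So x_SF₆ in the escaping gas = (n_SF₆/√M_SF₆) / Σ(n_i/√M_i)
= (1.99/√146.06) / (1.99/√146.06 + 4.99/√39.95) = 0.1647/(0.1647 + 0.7895) = 0.173.

0.173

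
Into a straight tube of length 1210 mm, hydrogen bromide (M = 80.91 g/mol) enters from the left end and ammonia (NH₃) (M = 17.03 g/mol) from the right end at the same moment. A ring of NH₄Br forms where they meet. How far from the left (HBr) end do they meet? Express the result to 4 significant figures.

380.5 mm

In equal time, each gas travels a distance ∝ its rate ∝ 1/√M, so d_HBr/d_NH₃ = √(M_NH₃/M_HBr) = √(17.03/80.91) = 0.4588.
With d_HBr + d_NH₃ = 1210 mm, d_NH₃ = 1210/(1 + 0.4588) = 829.5 mm.
d_HBr = 1210 − 829.5 = 380.5 mm.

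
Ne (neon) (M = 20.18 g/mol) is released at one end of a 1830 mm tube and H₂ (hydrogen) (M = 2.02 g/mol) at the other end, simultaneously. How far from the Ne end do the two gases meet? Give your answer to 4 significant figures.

In equal time, each gas travels a distance ∝ its rate ∝ 1/√M, so d_Ne/d_H₂ = √(M_H₂/M_Ne) = √(2.02/20.18) = 0.3164.
With d_Ne + d_H₂ = 1830 mm, d_H₂ = 1830/(1 + 0.3164) = 1390 mm.
d_Ne = 1830 − 1390 = 439.8 mm.

439.8 mm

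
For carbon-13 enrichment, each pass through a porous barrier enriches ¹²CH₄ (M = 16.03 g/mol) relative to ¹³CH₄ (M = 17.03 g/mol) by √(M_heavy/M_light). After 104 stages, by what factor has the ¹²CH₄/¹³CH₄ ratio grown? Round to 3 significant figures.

After 104 stages the ratio has grown by (√(17.03/16.03))^104 = (17.03/16.03)^(104/2).
= 1.06238^52 = 23.3.

23.3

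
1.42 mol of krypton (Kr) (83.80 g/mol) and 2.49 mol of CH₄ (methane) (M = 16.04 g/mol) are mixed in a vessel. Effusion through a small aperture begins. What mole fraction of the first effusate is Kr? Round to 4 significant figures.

Rate_i ∝ x_i/√M_i (Graham's law weighted by mole fraction), so the effusate composition follows n_i/√M_i.
Mole fraction of Kr in the effusate = (n_Kr/√M_Kr) / (n_Kr/√M_Kr + n_CH₄/√M_CH₄)
= (1.42/√83.80) / (1.42/√83.80 + 2.49/√16.04) = 0.1551/(0.1551 + 0.6217) = 0.1997.

0.1997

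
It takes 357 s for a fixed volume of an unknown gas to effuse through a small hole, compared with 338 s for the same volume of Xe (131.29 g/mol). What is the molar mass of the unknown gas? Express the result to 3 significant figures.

146 g/mol

Using Graham's law: t_X/t_Xe = √(M_X/M_Xe).
357/338 = 1.056 = √(M_X/131.29)
M_X = 131.29 × 1.056² = 131.29 × 1.116 = 146 g/mol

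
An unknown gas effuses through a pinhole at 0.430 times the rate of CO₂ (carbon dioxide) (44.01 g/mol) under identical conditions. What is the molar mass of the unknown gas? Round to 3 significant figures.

238 g/mol

Graham's law gives rate_X/rate_CO₂ = √(M_CO₂/M_X).
0.430 = √(44.01/M_X)
M_X = 44.01 / 0.430² = 44.01 / 0.1849 = 238 g/mol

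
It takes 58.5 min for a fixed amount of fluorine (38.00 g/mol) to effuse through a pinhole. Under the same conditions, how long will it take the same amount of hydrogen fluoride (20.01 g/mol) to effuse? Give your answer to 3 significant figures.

Using Graham's law: t_HF/t_F₂ = √(M_HF/M_F₂) = √(20.01/38.00) = √0.5266 = 0.7257.
So the time for HF is 58.5 × 0.7257 = 42.5 min.

42.5 min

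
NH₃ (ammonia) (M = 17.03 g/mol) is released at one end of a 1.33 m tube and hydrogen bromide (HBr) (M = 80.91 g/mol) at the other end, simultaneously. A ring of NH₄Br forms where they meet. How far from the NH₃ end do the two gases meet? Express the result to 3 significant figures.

In equal time, each gas travels a distance ∝ its rate ∝ 1/√M, so d_NH₃/d_HBr = √(M_HBr/M_NH₃) = √(80.91/17.03) = 2.180.
With d_NH₃ + d_HBr = 1.33 m, d_HBr = 1.33/(1 + 2.180) = 0.4183 m.
d_NH₃ = 1.33 − 0.4183 = 0.912 m.

0.912 m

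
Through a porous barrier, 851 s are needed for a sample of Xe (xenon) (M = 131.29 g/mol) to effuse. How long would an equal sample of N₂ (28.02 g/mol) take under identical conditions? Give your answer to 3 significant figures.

From Graham's law, t_N₂/t_Xe = √(M_N₂/M_Xe) = √(28.02/131.29) = √0.2134 = 0.4620.
So the time for N₂ is 851 × 0.4620 = 393 s.

393 s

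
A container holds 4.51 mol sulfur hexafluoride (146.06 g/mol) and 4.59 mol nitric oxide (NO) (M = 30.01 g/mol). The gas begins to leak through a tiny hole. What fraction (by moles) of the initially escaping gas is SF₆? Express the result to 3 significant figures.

0.308

Rate_i ∝ x_i/√M_i (Graham's law weighted by mole fraction), so the effusate composition follows n_i/√M_i.
So x_SF₆ in the escaping gas = (n_SF₆/√M_SF₆) / Σ(n_i/√M_i)
= (4.51/√146.06) / (4.51/√146.06 + 4.59/√30.01) = 0.3732/(0.3732 + 0.8379) = 0.308.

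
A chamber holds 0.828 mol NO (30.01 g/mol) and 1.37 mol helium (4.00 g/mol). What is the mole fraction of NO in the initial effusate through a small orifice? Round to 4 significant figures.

The effusion rate of species i is ∝ p_i/√M_i ∝ n_i/√M_i.
So x_NO in the escaping gas = (n_NO/√M_NO) / Σ(n_i/√M_i)
= (0.828/√30.01) / (0.828/√30.01 + 1.37/√4.00) = 0.1511/(0.1511 + 0.6850) = 0.1808.

0.1808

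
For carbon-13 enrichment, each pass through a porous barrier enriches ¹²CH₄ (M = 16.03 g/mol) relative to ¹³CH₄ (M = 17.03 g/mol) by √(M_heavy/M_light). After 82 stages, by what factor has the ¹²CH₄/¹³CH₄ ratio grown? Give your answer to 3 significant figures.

12.0

The single-stage factor is √(M_heavy/M_light), so 82 stages give [√(17.03/16.03)]^82 = (17.03/16.03)^(82/2).
= 1.06238^41 = 12.0.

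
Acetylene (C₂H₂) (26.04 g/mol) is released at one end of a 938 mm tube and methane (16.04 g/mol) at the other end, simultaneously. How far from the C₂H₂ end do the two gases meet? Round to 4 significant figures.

Distances travelled in equal time are proportional to diffusion rates, so d_C₂H₂/d_CH₄ = √(M_CH₄/M_C₂H₂) = √(16.04/26.04) = 0.7848.
With d_C₂H₂ + d_CH₄ = 938 mm, d_CH₄ = 938/(1 + 0.7848) = 525.5 mm.
d_C₂H₂ = 938 − 525.5 = 412.5 mm.

412.5 mm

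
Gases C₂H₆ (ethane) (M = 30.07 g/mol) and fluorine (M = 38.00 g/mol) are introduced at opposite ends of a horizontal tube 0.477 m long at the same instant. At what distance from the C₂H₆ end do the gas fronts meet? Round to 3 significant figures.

0.252 m

In equal time, each gas travels a distance ∝ its rate ∝ 1/√M, so d_C₂H₆/d_F₂ = √(M_F₂/M_C₂H₆) = √(38.00/30.07) = 1.124.
With d_C₂H₆ + d_F₂ = 0.477 m, d_F₂ = 0.477/(1 + 1.124) = 0.2246 m.
d_C₂H₆ = 0.477 − 0.2246 = 0.252 m.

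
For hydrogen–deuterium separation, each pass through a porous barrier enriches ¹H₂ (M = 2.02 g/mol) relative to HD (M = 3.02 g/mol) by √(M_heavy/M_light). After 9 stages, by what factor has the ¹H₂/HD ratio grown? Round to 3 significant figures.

Each stage multiplies the ratio by α = √(3.02/2.02), so after 9 stages the overall factor is α^9 = (3.02/2.02)^(9/2).
= 1.49505^(9/2) = 6.11.

6.11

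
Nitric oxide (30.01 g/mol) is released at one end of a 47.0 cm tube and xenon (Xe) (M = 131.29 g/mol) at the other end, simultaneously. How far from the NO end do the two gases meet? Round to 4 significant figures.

Graham's law gives d_NO/d_Xe = rate_NO/rate_Xe = √(M_Xe/M_NO) = √(131.29/30.01) = 2.092.
With d_NO + d_Xe = 47.0 cm, d_Xe = 47.0/(1 + 2.092) = 15.20 cm.
d_NO = 47.0 − 15.20 = 31.80 cm.

31.80 cm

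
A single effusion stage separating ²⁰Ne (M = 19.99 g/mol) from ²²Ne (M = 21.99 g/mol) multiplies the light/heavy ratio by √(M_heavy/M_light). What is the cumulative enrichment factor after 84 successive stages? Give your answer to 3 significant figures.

Each stage multiplies the ratio by α = √(21.99/19.99), so after 84 stages the overall factor is α^84 = (21.99/19.99)^(84/2).
= 1.10005^42 = 54.9.

54.9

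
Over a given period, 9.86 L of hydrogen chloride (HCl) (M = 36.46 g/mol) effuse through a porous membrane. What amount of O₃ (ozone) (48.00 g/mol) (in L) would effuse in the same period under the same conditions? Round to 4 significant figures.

By Graham's law, rate_O₃/rate_HCl = √(M_HCl/M_O₃) = √(36.46/48.00) = √0.7596 = 0.8715.
So the volume for O₃ is 9.86 × 0.8715 = 8.593 L.

8.593 L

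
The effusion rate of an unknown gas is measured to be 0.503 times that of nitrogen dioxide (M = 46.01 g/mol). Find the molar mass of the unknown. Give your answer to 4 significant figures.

Since effusion rate ∝ 1/√M, rate_X/rate_NO₂ = √(M_NO₂/M_X).
0.503 = √(46.01/M_X)
M_X = 46.01 / 0.503² = 46.01 / 0.2530 = 181.9 g/mol

181.9 g/mol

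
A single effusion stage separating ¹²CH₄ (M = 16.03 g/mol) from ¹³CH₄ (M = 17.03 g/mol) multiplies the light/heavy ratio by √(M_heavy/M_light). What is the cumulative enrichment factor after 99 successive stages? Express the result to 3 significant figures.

After 99 stages the ratio has grown by (√(17.03/16.03))^99 = (17.03/16.03)^(99/2).
= 1.06238^(99/2) = 20.0.

20.0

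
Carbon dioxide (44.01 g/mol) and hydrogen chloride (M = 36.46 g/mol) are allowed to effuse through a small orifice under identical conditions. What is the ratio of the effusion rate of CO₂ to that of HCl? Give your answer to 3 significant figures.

0.910

From Graham's law, rate_CO₂/rate_HCl = √(M_HCl/M_CO₂) = √(36.46/44.01) = √0.8284 = 0.910.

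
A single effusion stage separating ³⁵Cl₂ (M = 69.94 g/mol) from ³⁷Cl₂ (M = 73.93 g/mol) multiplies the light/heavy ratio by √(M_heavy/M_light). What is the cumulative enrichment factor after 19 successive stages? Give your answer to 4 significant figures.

1.694

After 19 stages the ratio has grown by (√(73.93/69.94))^19 = (73.93/69.94)^(19/2).
= 1.05705^(19/2) = 1.694.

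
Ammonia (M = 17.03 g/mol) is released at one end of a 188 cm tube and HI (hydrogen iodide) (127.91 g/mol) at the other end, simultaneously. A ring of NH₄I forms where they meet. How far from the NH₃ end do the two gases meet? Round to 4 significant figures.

137.7 cm

Graham's law gives d_NH₃/d_HI = rate_NH₃/rate_HI = √(M_HI/M_NH₃) = √(127.91/17.03) = 2.741.
With d_NH₃ + d_HI = 188 cm, d_HI = 188/(1 + 2.741) = 50.26 cm.
d_NH₃ = 188 − 50.26 = 137.7 cm.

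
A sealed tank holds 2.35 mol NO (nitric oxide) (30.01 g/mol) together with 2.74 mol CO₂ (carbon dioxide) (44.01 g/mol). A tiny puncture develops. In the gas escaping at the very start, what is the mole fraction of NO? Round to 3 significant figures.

0.509

Each component's effusion rate ∝ (its partial pressure)·(1/√M) ∝ n_i/√M_i.
Mole fraction of NO in the effusate = (n_NO/√M_NO) / (n_NO/√M_NO + n_CO₂/√M_CO₂)
= (2.35/√30.01) / (2.35/√30.01 + 2.74/√44.01) = 0.4290/(0.4290 + 0.4130) = 0.509.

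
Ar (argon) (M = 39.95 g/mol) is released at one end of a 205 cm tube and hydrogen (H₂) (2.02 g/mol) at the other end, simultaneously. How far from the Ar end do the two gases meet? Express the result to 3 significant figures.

37.6 cm

In equal time, each gas travels a distance ∝ its rate ∝ 1/√M, so d_Ar/d_H₂ = √(M_H₂/M_Ar) = √(2.02/39.95) = 0.2249.
With d_Ar + d_H₂ = 205 cm, d_H₂ = 205/(1 + 0.2249) = 167.4 cm.
d_Ar = 205 − 167.4 = 37.6 cm.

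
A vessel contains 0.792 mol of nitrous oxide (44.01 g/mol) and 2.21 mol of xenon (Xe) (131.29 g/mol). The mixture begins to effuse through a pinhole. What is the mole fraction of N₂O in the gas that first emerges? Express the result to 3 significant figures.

Each component's effusion rate ∝ (its partial pressure)·(1/√M) ∝ n_i/√M_i.
Mole fraction of N₂O in the effusate = (n_N₂O/√M_N₂O) / (n_N₂O/√M_N₂O + n_Xe/√M_Xe)
= (0.792/√44.01) / (0.792/√44.01 + 2.21/√131.29) = 0.1194/(0.1194 + 0.1929) = 0.382.

0.382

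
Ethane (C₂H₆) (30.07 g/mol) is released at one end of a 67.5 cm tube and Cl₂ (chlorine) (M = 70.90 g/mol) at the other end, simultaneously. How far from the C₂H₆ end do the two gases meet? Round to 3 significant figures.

The fronts meet when d_C₂H₆ + d_Cl₂ = L with d_C₂H₆/d_Cl₂ = √(M_Cl₂/M_C₂H₆) (Graham's law). Here √(M_Cl₂/M_C₂H₆) = √(70.90/30.07) = 1.536.
With d_C₂H₆ + d_Cl₂ = 67.5 cm, d_Cl₂ = 67.5/(1 + 1.536) = 26.62 cm.
d_C₂H₆ = 67.5 − 26.62 = 40.9 cm.

40.9 cm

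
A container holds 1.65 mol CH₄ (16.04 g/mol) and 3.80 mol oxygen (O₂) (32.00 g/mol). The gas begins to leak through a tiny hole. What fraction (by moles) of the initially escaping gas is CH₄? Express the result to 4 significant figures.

0.3802

Effusion rate of each component ∝ n_i/√M_i (partial pressure × 1/√M).
Mole fraction of CH₄ in the effusate = (n_CH₄/√M_CH₄) / (n_CH₄/√M_CH₄ + n_O₂/√M_O₂)
= (1.65/√16.04) / (1.65/√16.04 + 3.80/√32.00) = 0.4120/(0.4120 + 0.6718) = 0.3802.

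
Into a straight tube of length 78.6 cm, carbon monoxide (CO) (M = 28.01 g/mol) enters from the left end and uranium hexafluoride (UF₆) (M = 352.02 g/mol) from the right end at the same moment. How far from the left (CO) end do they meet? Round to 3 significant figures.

In equal time, each gas travels a distance ∝ its rate ∝ 1/√M, so d_CO/d_UF₆ = √(M_UF₆/M_CO) = √(352.02/28.01) = 3.545.
With d_CO + d_UF₆ = 78.6 cm, d_UF₆ = 78.6/(1 + 3.545) = 17.29 cm.
d_CO = 78.6 − 17.29 = 61.3 cm.

61.3 cm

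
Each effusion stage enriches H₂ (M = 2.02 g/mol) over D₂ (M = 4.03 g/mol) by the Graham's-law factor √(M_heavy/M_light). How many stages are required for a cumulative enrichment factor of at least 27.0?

10

Single-stage factor α = √(4.03/2.02), so ln α = ½ ln(1.99505) = 0.3453.
Need α^N ≥ 27.0 ⇒ N ≥ ln(27.0) / ln α = 3.296 / 0.3453 = 9.54.
So at least 10 stages are needed.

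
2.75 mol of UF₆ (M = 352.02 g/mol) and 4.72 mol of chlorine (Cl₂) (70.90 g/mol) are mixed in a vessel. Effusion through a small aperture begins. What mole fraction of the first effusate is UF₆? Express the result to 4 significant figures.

Effusion rate of each component ∝ n_i/√M_i (partial pressure × 1/√M).
x_UF₆(eff) = (n_UF₆/√M_UF₆) / (n_UF₆/√M_UF₆ + n_Cl₂/√M_Cl₂)
= (2.75/√352.02) / (2.75/√352.02 + 4.72/√70.90) = 0.1466/(0.1466 + 0.5606) = 0.2073.

0.2073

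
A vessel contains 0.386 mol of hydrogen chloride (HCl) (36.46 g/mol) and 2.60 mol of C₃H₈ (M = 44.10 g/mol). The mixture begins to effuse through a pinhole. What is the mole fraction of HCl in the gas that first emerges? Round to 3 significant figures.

The effusion rate of species i is ∝ p_i/√M_i ∝ n_i/√M_i.
So x_HCl in the escaping gas = (n_HCl/√M_HCl) / Σ(n_i/√M_i)
= (0.386/√36.46) / (0.386/√36.46 + 2.60/√44.10) = 0.06393/(0.06393 + 0.3915) = 0.140.

0.140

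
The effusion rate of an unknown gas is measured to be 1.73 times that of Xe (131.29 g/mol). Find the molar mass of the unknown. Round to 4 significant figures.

43.87 g/mol

From Graham's law, rate_X/rate_Xe = √(M_Xe/M_X).
1.73 = √(131.29/M_X)
M_X = 131.29 / 1.73² = 131.29 / 2.993 = 43.87 g/mol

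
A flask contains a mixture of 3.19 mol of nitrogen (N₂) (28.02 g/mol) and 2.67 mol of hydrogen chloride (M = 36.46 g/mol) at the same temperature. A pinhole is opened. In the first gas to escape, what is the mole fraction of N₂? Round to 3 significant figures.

0.577

The effusion rate of species i is ∝ p_i/√M_i ∝ n_i/√M_i.
So x_N₂ in the escaping gas = (n_N₂/√M_N₂) / Σ(n_i/√M_i)
= (3.19/√28.02) / (3.19/√28.02 + 2.67/√36.46) = 0.6026/(0.6026 + 0.4422) = 0.577.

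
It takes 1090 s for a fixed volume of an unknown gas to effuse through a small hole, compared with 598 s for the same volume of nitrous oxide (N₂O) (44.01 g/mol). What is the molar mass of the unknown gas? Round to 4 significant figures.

146.2 g/mol

By Graham's law, t_X/t_N₂O = √(M_X/M_N₂O).
1090/598 = 1.823 = √(M_X/44.01)
M_X = 44.01 × 1.823² = 44.01 × 3.322 = 146.2 g/mol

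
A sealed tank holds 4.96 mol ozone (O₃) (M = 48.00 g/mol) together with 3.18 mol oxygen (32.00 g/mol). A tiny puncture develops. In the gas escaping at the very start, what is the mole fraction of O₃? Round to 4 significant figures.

0.5602

Each component's effusion rate ∝ (its partial pressure)·(1/√M) ∝ n_i/√M_i.
So x_O₃ in the escaping gas = (n_O₃/√M_O₃) / Σ(n_i/√M_i)
= (4.96/√48.00) / (4.96/√48.00 + 3.18/√32.00) = 0.7159/(0.7159 + 0.5621) = 0.5602.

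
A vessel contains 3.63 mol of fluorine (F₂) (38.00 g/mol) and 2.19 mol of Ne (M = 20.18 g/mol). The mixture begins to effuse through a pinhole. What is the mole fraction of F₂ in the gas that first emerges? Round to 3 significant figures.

Each component's effusion rate ∝ (its partial pressure)·(1/√M) ∝ n_i/√M_i.
So x_F₂ in the escaping gas = (n_F₂/√M_F₂) / Σ(n_i/√M_i)
= (3.63/√38.00) / (3.63/√38.00 + 2.19/√20.18) = 0.5889/(0.5889 + 0.4875) = 0.547.

0.547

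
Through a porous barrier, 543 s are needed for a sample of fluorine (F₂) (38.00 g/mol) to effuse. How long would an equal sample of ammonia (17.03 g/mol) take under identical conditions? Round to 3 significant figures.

364 s

Graham's law gives t_NH₃/t_F₂ = √(M_NH₃/M_F₂) = √(17.03/38.00) = √0.4482 = 0.6694.
So the time for NH₃ is 543 × 0.6694 = 364 s.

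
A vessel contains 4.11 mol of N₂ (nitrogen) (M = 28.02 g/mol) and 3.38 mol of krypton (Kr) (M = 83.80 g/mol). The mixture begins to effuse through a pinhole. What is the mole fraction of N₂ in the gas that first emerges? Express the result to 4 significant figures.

0.6777

Effusion rate of each component ∝ n_i/√M_i (partial pressure × 1/√M).
Mole fraction of N₂ in the effusate = (n_N₂/√M_N₂) / (n_N₂/√M_N₂ + n_Kr/√M_Kr)
= (4.11/√28.02) / (4.11/√28.02 + 3.38/√83.80) = 0.7764/(0.7764 + 0.3692) = 0.6777.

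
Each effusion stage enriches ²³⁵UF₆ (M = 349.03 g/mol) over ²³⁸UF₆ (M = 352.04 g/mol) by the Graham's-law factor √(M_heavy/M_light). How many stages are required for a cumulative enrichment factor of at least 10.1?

Per stage α = (352.04/349.03)^(1/2) = 1.00862^0.5, giving ln α = 0.004293.
Need α^N ≥ 10.1 ⇒ N ≥ ln(10.1) / ln α = 2.313 / 0.004293 = 538.62.
Rounding up, N = 539 stages.

539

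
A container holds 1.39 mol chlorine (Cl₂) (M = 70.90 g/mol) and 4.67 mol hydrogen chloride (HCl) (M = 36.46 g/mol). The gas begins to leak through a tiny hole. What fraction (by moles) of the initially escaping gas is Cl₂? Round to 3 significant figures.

0.176

The effusion rate of species i is ∝ p_i/√M_i ∝ n_i/√M_i.
So x_Cl₂ in the escaping gas = (n_Cl₂/√M_Cl₂) / Σ(n_i/√M_i)
= (1.39/√70.90) / (1.39/√70.90 + 4.67/√36.46) = 0.1651/(0.1651 + 0.7734) = 0.176.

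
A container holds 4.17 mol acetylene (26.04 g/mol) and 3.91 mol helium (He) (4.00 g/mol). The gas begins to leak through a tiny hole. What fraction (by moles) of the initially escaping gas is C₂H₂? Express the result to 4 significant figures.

0.2948

Effusion rate of each component ∝ n_i/√M_i (partial pressure × 1/√M).
So x_C₂H₂ in the escaping gas = (n_C₂H₂/√M_C₂H₂) / Σ(n_i/√M_i)
= (4.17/√26.04) / (4.17/√26.04 + 3.91/√4.00) = 0.8172/(0.8172 + 1.955) = 0.2948.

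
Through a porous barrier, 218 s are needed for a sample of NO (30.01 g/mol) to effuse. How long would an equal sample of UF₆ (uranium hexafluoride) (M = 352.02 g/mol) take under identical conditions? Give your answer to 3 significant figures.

747 s

By Graham's law, t_UF₆/t_NO = √(M_UF₆/M_NO) = √(352.02/30.01) = √11.73 = 3.425.
So the time for UF₆ is 218 × 3.425 = 747 s.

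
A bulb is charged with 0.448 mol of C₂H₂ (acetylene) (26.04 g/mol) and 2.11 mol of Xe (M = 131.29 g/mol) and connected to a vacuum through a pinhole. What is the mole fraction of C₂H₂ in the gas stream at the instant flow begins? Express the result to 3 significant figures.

0.323

Effusion rate of each component ∝ n_i/√M_i (partial pressure × 1/√M).
x_C₂H₂(eff) = (n_C₂H₂/√M_C₂H₂) / (n_C₂H₂/√M_C₂H₂ + n_Xe/√M_Xe)
= (0.448/√26.04) / (0.448/√26.04 + 2.11/√131.29) = 0.08779/(0.08779 + 0.1841) = 0.323.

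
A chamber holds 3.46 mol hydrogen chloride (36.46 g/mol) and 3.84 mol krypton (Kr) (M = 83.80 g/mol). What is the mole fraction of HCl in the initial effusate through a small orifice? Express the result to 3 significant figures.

Effusion rate of each component ∝ n_i/√M_i (partial pressure × 1/√M).
Mole fraction of HCl in the effusate = (n_HCl/√M_HCl) / (n_HCl/√M_HCl + n_Kr/√M_Kr)
= (3.46/√36.46) / (3.46/√36.46 + 3.84/√83.80) = 0.5730/(0.5730 + 0.4195) = 0.577.

0.577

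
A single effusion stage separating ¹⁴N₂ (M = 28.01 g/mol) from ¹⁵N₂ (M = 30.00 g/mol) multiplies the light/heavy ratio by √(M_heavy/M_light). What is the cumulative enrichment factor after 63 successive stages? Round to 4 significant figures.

8.689

Each stage multiplies the ratio by α = √(30.00/28.01), so after 63 stages the overall factor is α^63 = (30.00/28.01)^(63/2).
= 1.07105^(63/2) = 8.689.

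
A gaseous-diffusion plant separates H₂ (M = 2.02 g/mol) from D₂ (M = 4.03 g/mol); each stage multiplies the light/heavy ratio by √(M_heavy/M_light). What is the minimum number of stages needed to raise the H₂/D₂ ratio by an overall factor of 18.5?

9

Single-stage factor α = √(4.03/2.02), so ln α = ½ ln(1.99505) = 0.3453.
Need α^N ≥ 18.5 ⇒ N ≥ ln(18.5) / ln α = 2.918 / 0.3453 = 8.45.
So at least 9 stages are needed.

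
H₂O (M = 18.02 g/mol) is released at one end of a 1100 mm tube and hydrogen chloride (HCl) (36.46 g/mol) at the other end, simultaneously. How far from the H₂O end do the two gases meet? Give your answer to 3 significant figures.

646 mm

The fronts meet when d_H₂O + d_HCl = L with d_H₂O/d_HCl = √(M_HCl/M_H₂O) (Graham's law). Here √(M_HCl/M_H₂O) = √(36.46/18.02) = 1.422.
With d_H₂O + d_HCl = 1100 mm, d_HCl = 1100/(1 + 1.422) = 454.1 mm.
d_H₂O = 1100 − 454.1 = 646 mm.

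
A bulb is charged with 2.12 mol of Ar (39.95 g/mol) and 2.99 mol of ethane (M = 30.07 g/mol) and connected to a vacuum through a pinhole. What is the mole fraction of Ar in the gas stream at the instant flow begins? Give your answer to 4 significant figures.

0.3809

The effusion rate of species i is ∝ p_i/√M_i ∝ n_i/√M_i.
So x_Ar in the escaping gas = (n_Ar/√M_Ar) / Σ(n_i/√M_i)
= (2.12/√39.95) / (2.12/√39.95 + 2.99/√30.07) = 0.3354/(0.3354 + 0.5453) = 0.3809.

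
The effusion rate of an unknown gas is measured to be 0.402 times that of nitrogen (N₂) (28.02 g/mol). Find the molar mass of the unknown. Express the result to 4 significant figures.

173.4 g/mol

Graham's law gives rate_X/rate_N₂ = √(M_N₂/M_X).
0.402 = √(28.02/M_X)
M_X = 28.02 / 0.402² = 28.02 / 0.1616 = 173.4 g/mol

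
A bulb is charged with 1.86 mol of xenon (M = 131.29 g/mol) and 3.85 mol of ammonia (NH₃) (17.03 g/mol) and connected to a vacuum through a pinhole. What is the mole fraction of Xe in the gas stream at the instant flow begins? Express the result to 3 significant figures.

0.148

Each component's effusion rate ∝ (its partial pressure)·(1/√M) ∝ n_i/√M_i.
Mole fraction of Xe in the effusate = (n_Xe/√M_Xe) / (n_Xe/√M_Xe + n_NH₃/√M_NH₃)
= (1.86/√131.29) / (1.86/√131.29 + 3.85/√17.03) = 0.1623/(0.1623 + 0.9329) = 0.148.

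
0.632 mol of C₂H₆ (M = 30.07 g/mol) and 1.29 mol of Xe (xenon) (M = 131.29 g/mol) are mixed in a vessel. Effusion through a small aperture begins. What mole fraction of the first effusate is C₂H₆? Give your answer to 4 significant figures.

Rate_i ∝ x_i/√M_i (Graham's law weighted by mole fraction), so the effusate composition follows n_i/√M_i.
So x_C₂H₆ in the escaping gas = (n_C₂H₆/√M_C₂H₆) / Σ(n_i/√M_i)
= (0.632/√30.07) / (0.632/√30.07 + 1.29/√131.29) = 0.1153/(0.1153 + 0.1126) = 0.5059.

0.5059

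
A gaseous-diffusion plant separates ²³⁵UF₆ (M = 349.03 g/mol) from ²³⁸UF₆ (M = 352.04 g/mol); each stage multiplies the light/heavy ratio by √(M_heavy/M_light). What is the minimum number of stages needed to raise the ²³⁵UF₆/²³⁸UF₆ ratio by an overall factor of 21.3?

With α = √(352.04/349.03) per stage, ln α = ½ ln(1.00862) = 0.004293.
Need α^N ≥ 21.3 ⇒ N ≥ ln(21.3) / ln α = 3.059 / 0.004293 = 712.41.
Rounding up, N = 713 stages.

713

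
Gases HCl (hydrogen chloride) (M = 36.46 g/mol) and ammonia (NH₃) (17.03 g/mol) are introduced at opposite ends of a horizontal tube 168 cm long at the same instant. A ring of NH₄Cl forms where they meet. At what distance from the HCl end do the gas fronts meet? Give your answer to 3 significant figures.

Graham's law gives d_HCl/d_NH₃ = rate_HCl/rate_NH₃ = √(M_NH₃/M_HCl) = √(17.03/36.46) = 0.6834.
With d_HCl + d_NH₃ = 168 cm, d_NH₃ = 168/(1 + 0.6834) = 99.80 cm.
d_HCl = 168 − 99.80 = 68.2 cm.

68.2 cm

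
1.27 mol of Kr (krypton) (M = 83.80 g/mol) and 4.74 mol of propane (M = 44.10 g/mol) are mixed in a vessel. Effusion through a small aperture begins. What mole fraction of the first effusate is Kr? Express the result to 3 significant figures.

0.163

Effusion rate of each component ∝ n_i/√M_i (partial pressure × 1/√M).
Mole fraction of Kr in the effusate = (n_Kr/√M_Kr) / (n_Kr/√M_Kr + n_C₃H₈/√M_C₃H₈)
= (1.27/√83.80) / (1.27/√83.80 + 4.74/√44.10) = 0.1387/(0.1387 + 0.7138) = 0.163.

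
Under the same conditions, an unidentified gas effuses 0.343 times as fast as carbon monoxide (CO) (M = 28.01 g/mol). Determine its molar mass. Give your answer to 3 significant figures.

Since effusion rate ∝ 1/√M, rate_X/rate_CO = √(M_CO/M_X).
0.343 = √(28.01/M_X)
M_X = 28.01 / 0.343² = 28.01 / 0.1176 = 238 g/mol

238 g/mol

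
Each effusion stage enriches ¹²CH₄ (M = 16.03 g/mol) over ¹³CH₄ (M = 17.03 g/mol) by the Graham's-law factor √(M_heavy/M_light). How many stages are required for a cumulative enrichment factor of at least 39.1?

122

With α = √(17.03/16.03) per stage, ln α = ½ ln(1.06238) = 0.03026.
Need α^N ≥ 39.1 ⇒ N ≥ ln(39.1) / ln α = 3.666 / 0.03026 = 121.17.
So at least 122 stages are needed.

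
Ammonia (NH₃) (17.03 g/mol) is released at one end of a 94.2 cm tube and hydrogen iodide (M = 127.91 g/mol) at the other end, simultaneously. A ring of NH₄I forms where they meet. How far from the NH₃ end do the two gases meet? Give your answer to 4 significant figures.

69.02 cm

Distances travelled in equal time are proportional to diffusion rates, so d_NH₃/d_HI = √(M_HI/M_NH₃) = √(127.91/17.03) = 2.741.
With d_NH₃ + d_HI = 94.2 cm, d_HI = 94.2/(1 + 2.741) = 25.18 cm.
d_NH₃ = 94.2 − 25.18 = 69.02 cm.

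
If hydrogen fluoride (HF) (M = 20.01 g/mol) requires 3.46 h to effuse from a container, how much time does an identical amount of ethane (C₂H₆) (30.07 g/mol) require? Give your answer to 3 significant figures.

4.24 h

Using Graham's law: t_C₂H₆/t_HF = √(M_C₂H₆/M_HF) = √(30.07/20.01) = √1.503 = 1.226.
So the time for C₂H₆ is 3.46 × 1.226 = 4.24 h.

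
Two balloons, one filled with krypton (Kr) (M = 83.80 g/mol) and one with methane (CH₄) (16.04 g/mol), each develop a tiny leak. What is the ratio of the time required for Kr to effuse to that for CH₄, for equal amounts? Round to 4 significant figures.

2.286

Graham's law gives t_Kr/t_CH₄ = √(M_Kr/M_CH₄) = √(83.80/16.04) = √5.224 = 2.286.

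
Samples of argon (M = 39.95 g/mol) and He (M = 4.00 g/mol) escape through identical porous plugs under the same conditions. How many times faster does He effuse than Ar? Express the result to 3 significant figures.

Graham's law gives rate_He/rate_Ar = √(M_Ar/M_He) = √(39.95/4.00) = √9.988 = 3.16.

3.16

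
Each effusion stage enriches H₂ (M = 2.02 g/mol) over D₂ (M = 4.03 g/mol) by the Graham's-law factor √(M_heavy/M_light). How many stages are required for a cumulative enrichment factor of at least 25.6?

10

Per stage α = (4.03/2.02)^(1/2) = 1.99505^0.5, giving ln α = 0.3453.
Need α^N ≥ 25.6 ⇒ N ≥ ln(25.6) / ln α = 3.243 / 0.3453 = 9.39.
Minimum whole number of stages: N = 10.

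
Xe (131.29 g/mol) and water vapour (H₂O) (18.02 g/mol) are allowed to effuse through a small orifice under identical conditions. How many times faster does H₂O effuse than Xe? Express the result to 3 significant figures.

Since effusion rate ∝ 1/√M, rate_H₂O/rate_Xe = √(M_Xe/M_H₂O) = √(131.29/18.02) = √7.286 = 2.70.

2.70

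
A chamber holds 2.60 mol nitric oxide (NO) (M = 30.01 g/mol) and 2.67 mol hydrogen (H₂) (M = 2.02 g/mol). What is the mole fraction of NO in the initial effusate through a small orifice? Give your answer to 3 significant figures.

0.202

Effusion rate of each component ∝ n_i/√M_i (partial pressure × 1/√M).
Mole fraction of NO in the effusate = (n_NO/√M_NO) / (n_NO/√M_NO + n_H₂/√M_H₂)
= (2.60/√30.01) / (2.60/√30.01 + 2.67/√2.02) = 0.4746/(0.4746 + 1.879) = 0.202.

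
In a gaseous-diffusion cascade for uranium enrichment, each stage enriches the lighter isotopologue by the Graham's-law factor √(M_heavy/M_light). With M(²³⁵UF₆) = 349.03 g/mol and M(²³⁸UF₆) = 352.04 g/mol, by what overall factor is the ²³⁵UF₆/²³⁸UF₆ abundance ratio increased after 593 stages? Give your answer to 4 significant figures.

Overall factor = α^593 with α = √(352.04/349.03), i.e. (352.04/349.03)^(593/2).
= 1.00862^(593/2) = 12.76.

12.76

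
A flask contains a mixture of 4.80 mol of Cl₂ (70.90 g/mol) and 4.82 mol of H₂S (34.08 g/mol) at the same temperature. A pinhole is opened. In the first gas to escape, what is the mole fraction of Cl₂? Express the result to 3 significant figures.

0.408

Each component's effusion rate ∝ (its partial pressure)·(1/√M) ∝ n_i/√M_i.
x_Cl₂(eff) = (n_Cl₂/√M_Cl₂) / (n_Cl₂/√M_Cl₂ + n_H₂S/√M_H₂S)
= (4.80/√70.90) / (4.80/√70.90 + 4.82/√34.08) = 0.5701/(0.5701 + 0.8257) = 0.408.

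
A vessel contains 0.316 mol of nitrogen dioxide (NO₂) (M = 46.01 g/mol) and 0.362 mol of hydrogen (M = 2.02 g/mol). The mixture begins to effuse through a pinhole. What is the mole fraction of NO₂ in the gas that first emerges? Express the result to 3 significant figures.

Effusion rate of each component ∝ n_i/√M_i (partial pressure × 1/√M).
So x_NO₂ in the escaping gas = (n_NO₂/√M_NO₂) / Σ(n_i/√M_i)
= (0.316/√46.01) / (0.316/√46.01 + 0.362/√2.02) = 0.04659/(0.04659 + 0.2547) = 0.155.

0.155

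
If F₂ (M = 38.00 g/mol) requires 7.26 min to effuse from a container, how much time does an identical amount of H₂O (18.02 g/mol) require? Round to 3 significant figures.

From Graham's law, t_H₂O/t_F₂ = √(M_H₂O/M_F₂) = √(18.02/38.00) = √0.4742 = 0.6886.
So the time for H₂O is 7.26 × 0.6886 = 5.00 min.

5.00 min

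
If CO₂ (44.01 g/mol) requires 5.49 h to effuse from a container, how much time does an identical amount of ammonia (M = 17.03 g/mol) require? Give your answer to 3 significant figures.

3.42 h

Using Graham's law: t_NH₃/t_CO₂ = √(M_NH₃/M_CO₂) = √(17.03/44.01) = √0.3870 = 0.6221.
So the time for NH₃ is 5.49 × 0.6221 = 3.42 h.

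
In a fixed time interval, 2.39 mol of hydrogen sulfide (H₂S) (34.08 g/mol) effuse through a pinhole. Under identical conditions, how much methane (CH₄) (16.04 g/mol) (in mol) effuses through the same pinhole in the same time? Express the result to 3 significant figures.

Graham's law gives rate_CH₄/rate_H₂S = √(M_H₂S/M_CH₄) = √(34.08/16.04) = √2.125 = 1.458.
So the amount for CH₄ is 2.39 × 1.458 = 3.48 mol.

3.48 mol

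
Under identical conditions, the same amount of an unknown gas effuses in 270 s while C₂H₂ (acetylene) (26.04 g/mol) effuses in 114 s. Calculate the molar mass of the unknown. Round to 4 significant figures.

Graham's law gives t_X/t_C₂H₂ = √(M_X/M_C₂H₂).
270/114 = 2.368 = √(M_X/26.04)
M_X = 26.04 × 2.368² = 26.04 × 5.609 = 146.1 g/mol

146.1 g/mol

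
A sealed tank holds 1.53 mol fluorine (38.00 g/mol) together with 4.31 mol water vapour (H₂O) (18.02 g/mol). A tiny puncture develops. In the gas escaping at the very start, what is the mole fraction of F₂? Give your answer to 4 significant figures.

0.1964

The effusion rate of species i is ∝ p_i/√M_i ∝ n_i/√M_i.
x_F₂(eff) = (n_F₂/√M_F₂) / (n_F₂/√M_F₂ + n_H₂O/√M_H₂O)
= (1.53/√38.00) / (1.53/√38.00 + 4.31/√18.02) = 0.2482/(0.2482 + 1.015) = 0.1964.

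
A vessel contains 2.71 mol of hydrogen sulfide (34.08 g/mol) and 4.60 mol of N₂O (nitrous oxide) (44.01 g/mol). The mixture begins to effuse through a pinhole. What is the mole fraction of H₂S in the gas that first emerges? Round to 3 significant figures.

0.401

Rate_i ∝ x_i/√M_i (Graham's law weighted by mole fraction), so the effusate composition follows n_i/√M_i.
Mole fraction of H₂S in the effusate = (n_H₂S/√M_H₂S) / (n_H₂S/√M_H₂S + n_N₂O/√M_N₂O)
= (2.71/√34.08) / (2.71/√34.08 + 4.60/√44.01) = 0.4642/(0.4642 + 0.6934) = 0.401.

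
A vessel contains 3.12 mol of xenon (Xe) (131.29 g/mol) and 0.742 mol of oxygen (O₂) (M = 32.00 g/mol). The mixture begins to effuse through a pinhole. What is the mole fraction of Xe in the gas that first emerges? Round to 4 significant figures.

0.6749

Rate_i ∝ x_i/√M_i (Graham's law weighted by mole fraction), so the effusate composition follows n_i/√M_i.
Mole fraction of Xe in the effusate = (n_Xe/√M_Xe) / (n_Xe/√M_Xe + n_O₂/√M_O₂)
= (3.12/√131.29) / (3.12/√131.29 + 0.742/√32.00) = 0.2723/(0.2723 + 0.1312) = 0.6749.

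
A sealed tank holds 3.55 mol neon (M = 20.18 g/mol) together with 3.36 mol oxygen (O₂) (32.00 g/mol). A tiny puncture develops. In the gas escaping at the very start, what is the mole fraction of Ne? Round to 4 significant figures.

0.5709

Effusion rate of each component ∝ n_i/√M_i (partial pressure × 1/√M).
So x_Ne in the escaping gas = (n_Ne/√M_Ne) / Σ(n_i/√M_i)
= (3.55/√20.18) / (3.55/√20.18 + 3.36/√32.00) = 0.7903/(0.7903 + 0.5940) = 0.5709.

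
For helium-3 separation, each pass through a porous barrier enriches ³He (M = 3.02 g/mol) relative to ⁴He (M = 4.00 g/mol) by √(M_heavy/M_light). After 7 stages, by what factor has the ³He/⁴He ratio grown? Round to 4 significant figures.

2.674

Each stage multiplies the ratio by α = √(4.00/3.02), so after 7 stages the overall factor is α^7 = (4.00/3.02)^(7/2).
= 1.32450^(7/2) = 2.674.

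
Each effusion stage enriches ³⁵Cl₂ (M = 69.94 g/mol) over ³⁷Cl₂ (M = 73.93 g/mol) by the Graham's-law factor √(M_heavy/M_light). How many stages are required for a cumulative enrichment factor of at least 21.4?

Per stage α = (73.93/69.94)^(1/2) = 1.05705^0.5, giving ln α = 0.02774.
Need α^N ≥ 21.4 ⇒ N ≥ ln(21.4) / ln α = 3.063 / 0.02774 = 110.43.
So at least 111 stages are needed.

111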